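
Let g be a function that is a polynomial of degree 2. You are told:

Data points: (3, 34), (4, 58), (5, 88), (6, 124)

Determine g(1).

4

First differences: 24, 30, 36. Second differences: 6, 6.
Level-2 differences are constant, so g has degree 2.
Fitting a degree-2 polynomial gives g(n) = 3n² + 3n - 2.
Then g(1) = 4.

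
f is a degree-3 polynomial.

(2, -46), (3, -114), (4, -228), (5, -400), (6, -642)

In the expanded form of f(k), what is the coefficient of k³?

-2

First differences: -68, -114, -172, -242. Second differences: -46, -58, -70. Third differences: -12, -12.
Level-3 differences are constant, so f has degree 3.
Fitting a degree-3 polynomial gives f(k) = -2k³ - 5k² - 5k.
The coefficient of k³ is -2.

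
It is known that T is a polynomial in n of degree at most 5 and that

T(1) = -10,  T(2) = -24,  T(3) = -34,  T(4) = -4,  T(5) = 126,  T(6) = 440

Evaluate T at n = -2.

56

First differences: -14, -10, 30, 130, 314. Second differences: 4, 40, 100, 184. Third differences: 36, 60, 84. Fourth differences: 24, 24.
Level-4 differences are constant, so T has degree 4.
Fitting a degree-4 polynomial gives T(n) = n^4 - 4n³ + n² - 4n - 4.
Then T(-2) = 56.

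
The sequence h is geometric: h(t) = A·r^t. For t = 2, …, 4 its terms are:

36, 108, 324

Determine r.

3

Consecutive ratio: 108/36 = 3, and 324/108 = 3, so r = 3.
Then A·3^2 = 36 gives A = 4, and h(t) = 4·3^t.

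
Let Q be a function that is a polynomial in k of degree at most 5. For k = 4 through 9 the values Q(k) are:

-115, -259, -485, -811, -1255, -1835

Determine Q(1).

5

First differences: -144, -226, -326, -444, -580. Second differences: -82, -100, -118, -136. Third differences: -18, -18, -18.
Level-3 differences are constant, so Q has degree 3.
Fitting a degree-3 polynomial gives Q(k) = -3k³ + 4k² + 3k + 1.
Then Q(1) = 5.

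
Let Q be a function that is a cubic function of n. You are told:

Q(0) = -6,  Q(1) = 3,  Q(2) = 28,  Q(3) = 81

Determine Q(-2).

Write Q(n) = an³ + bn² + cn + d; the 4 given values yield a linear system in the 4 coefficients.
Solving, Q(n) = 2n³ + 2n² + 5n - 6.
Then Q(-2) = -24.

-24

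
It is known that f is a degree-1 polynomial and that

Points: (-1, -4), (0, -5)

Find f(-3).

-2

Write f(t) = at + b; the 2 given values yield a linear system in the 2 coefficients.
Solving, f(t) = -t - 5.
Then f(-3) = -2.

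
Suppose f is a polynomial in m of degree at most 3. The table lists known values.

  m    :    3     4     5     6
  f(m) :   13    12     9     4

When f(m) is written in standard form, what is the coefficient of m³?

Write f(m) = am³ + bm² + cm + d; the 4 given values yield a linear system in the 4 coefficients.
Solving, the leading coefficient vanishes, and f(m) = -m² + 6m + 4.
The coefficient of m³ is 0.

0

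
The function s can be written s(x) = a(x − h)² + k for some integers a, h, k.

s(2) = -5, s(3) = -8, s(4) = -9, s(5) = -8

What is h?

4

First differences -3, -1, 1; second difference 2 = 2a, so a = 1.
Expanding, the x-coefficient is −2ah = -2h; matching it to the data gives h = 4, and then k = -9.
So s(x) = 1(x − 4)² − 9.
Hence h = 4.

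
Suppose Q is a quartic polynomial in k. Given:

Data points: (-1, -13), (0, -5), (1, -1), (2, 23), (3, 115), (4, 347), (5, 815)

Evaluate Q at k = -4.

59

First differences: 8, 4, 24, 92, 232, 468. Second differences: -4, 20, 68, 140, 236. Third differences: 24, 48, 72, 96. Fourth differences: 24, 24, 24.
Level-4 differences are constant, so Q has degree 4.
Fitting a degree-4 polynomial gives Q(k) = k^4 + 2k³ - 3k² + 4k - 5.
Then Q(-4) = 59.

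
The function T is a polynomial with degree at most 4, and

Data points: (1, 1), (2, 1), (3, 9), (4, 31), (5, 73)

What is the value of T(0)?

First differences: 0, 8, 22, 42. Second differences: 8, 14, 20. Third differences: 6, 6.
Level-3 differences are constant, so T has degree 3.
Fitting a degree-3 polynomial gives T(x) = x³ - 2x² - x + 3.
Then T(0) = 3.

3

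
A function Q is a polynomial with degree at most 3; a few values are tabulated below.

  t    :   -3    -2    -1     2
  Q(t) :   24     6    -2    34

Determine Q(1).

12

Write Q(t) = at³ + bt² + ct + d; the 4 given values yield a linear system in the 4 coefficients.
Solving, the leading coefficient vanishes, and Q(t) = 5t² + 7t.
Then Q(1) = 12.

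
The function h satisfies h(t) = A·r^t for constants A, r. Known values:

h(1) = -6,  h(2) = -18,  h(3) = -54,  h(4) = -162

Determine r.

3

Consecutive ratio: -18/(-6) = 3, and -54/(-18) = 3, so r = 3.
Then A·3^1 = -6 gives A = -2, and h(t) = -2·3^t.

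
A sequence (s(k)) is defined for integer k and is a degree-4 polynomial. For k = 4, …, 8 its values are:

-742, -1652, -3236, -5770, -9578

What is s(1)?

Write s(k) = ak^4 + bk³ + ck² + dk + e; the 5 given values yield a linear system in the 5 coefficients.
Solving, s(k) = -2k^4 - 2k³ - 5k² - 5k - 2.
Then s(1) = -16.

-16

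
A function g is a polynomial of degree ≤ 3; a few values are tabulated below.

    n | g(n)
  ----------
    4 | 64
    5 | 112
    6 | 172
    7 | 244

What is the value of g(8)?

First differences: 48, 60, 72. Second differences: 12, 12.
Level-2 differences are constant, so g has degree 2.
Fitting a degree-2 polynomial gives g(n) = 6n² - 6n - 8.
Then g(8) = 328.

328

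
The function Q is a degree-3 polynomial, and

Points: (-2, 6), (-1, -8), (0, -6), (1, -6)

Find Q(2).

-26

Write Q(x) = ax³ + bx² + cx + d; the 4 given values yield a linear system in the 4 coefficients.
Solving, Q(x) = -3x³ - x² + 4x - 6.
Then Q(2) = -26.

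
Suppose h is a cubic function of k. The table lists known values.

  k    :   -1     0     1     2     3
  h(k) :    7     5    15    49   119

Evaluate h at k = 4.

First differences: -2, 10, 34, 70. Second differences: 12, 24, 36. Third differences: 12, 12.
Level-3 differences are constant, so h has degree 3.
Fitting a degree-3 polynomial gives h(k) = 2k³ + 6k² + 2k + 5.
Then h(4) = 237.

237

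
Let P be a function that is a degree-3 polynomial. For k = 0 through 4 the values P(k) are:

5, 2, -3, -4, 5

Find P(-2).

First differences: -3, -5, -1, 9. Second differences: -2, 4, 10. Third differences: 6, 6.
Level-3 differences are constant, so P has degree 3.
Fitting a degree-3 polynomial gives P(k) = k³ - 4k² + 5.
Then P(-2) = -19.

-19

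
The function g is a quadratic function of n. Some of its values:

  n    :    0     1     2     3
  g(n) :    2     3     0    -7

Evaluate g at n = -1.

-3

Write g(n) = an² + bn + c; the 4 given values yield a linear system in the 3 coefficients.
Solving, g(n) = -2n² + 3n + 2.
Then g(-1) = -3.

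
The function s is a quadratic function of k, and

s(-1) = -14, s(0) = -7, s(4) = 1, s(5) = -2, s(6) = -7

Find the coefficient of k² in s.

-1

Write s(k) = ak² + bk + c; the 5 given values yield a linear system in the 3 coefficients.
Solving, s(k) = -k² + 6k - 7.
The coefficient of k² is -1.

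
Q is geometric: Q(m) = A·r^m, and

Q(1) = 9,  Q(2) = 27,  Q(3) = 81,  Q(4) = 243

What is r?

3

Consecutive ratio: 27/9 = 3, and 81/27 = 3, so r = 3.
Then A·3^1 = 9 gives A = 3, and Q(m) = 3·3^m.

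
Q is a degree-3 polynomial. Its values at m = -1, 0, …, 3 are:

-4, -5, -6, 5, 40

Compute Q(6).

409

Write Q(m) = am³ + bm² + cm + d; the 5 given values yield a linear system in the 4 coefficients.
Solving, Q(m) = 2m³ - 3m - 5.
Then Q(6) = 409.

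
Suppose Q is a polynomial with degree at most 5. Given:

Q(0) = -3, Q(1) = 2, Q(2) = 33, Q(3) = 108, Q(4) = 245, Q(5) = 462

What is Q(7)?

First differences: 5, 31, 75, 137, 217. Second differences: 26, 44, 62, 80. Third differences: 18, 18, 18.
Level-3 differences are constant, so Q has degree 3.
Fitting a degree-3 polynomial gives Q(n) = 3n³ + 4n² - 2n - 3.
Then Q(7) = 1208.

1208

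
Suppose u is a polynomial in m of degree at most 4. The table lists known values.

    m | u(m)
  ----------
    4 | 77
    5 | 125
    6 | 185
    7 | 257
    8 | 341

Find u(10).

Write u(m) = am^4 + bm³ + cm² + dm + e; the 5 given values yield a linear system in the 5 coefficients.
Solving, the top 2 coefficients vanish, and u(m) = 6m² - 6m + 5.
Then u(10) = 545.

545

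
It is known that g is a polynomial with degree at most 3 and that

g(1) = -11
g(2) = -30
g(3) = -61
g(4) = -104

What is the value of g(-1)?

-9

Write g(m) = am³ + bm² + cm + d; the 4 given values yield a linear system in the 4 coefficients.
Solving, the leading coefficient vanishes, and g(m) = -6m² - m - 4.
Then g(-1) = -9.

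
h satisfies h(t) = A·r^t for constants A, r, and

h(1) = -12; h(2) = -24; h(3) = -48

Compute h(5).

Consecutive ratio: -24/(-12) = 2, and -48/(-24) = 2, so r = 2.
Then A·2^1 = -12 gives A = -6, and h(t) = -6·2^t.
h(5) = -6·2^5 = -192.

-192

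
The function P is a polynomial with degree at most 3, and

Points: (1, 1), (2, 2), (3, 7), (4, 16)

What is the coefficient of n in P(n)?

Write P(n) = an³ + bn² + cn + d; the 4 given values yield a linear system in the 4 coefficients.
Solving, the leading coefficient vanishes, and P(n) = 2n² - 5n + 4.
The coefficient of n is -5.

-5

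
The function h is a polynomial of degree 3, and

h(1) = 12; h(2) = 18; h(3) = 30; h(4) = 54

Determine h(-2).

-30

Write h(t) = at³ + bt² + ct + d; the 4 given values yield a linear system in the 4 coefficients.
Solving, h(t) = t³ - 3t² + 8t + 6.
Then h(-2) = -30.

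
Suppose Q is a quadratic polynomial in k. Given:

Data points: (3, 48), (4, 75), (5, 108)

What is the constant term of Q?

3

Write Q(k) = ak² + bk + c; the 3 given values yield a linear system in the 3 coefficients.
Solving, Q(k) = 3k² + 6k + 3.
The constant term is Q(0) = 3.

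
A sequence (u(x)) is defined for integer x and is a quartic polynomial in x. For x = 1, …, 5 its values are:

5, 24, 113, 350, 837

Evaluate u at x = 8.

Write u(x) = ax^4 + bx³ + cx² + dx + e; the 5 given values yield a linear system in the 5 coefficients.
Solving, u(x) = x^4 + 3x³ - 8x² + 7x + 2.
Then u(8) = 5178.

5178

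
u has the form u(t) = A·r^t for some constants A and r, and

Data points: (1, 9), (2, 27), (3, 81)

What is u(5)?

729

Consecutive ratio: 27/9 = 3, and 81/27 = 3, so r = 3.
Then A·3^1 = 9 gives A = 3, and u(t) = 3·3^t.
u(5) = 3·3^5 = 729.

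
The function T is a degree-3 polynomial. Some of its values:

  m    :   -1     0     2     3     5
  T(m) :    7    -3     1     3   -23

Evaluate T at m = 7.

Write T(m) = am³ + bm² + cm + d; the 5 given values yield a linear system in the 4 coefficients.
Solving, T(m) = -m³ + 5m² - 4m - 3.
Then T(7) = -129.

-129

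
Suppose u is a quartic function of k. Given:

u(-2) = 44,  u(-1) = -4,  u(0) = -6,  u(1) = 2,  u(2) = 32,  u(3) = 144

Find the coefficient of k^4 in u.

2

First differences: -48, -2, 8, 30, 112. Second differences: 46, 10, 22, 82. Third differences: -36, 12, 60. Fourth differences: 48, 48.
Level-4 differences are constant, so u has degree 4.
Fitting a degree-4 polynomial gives u(k) = 2k^4 - 2k³ + 3k² + 5k - 6.
The coefficient of k^4 is 2.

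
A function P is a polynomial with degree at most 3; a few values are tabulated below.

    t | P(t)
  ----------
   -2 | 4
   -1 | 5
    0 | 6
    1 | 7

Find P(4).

First differences: 1, 1, 1.
Level-1 differences are constant, so P has degree 1.
Fitting a degree-1 polynomial gives P(t) = t + 6.
Then P(4) = 10.

10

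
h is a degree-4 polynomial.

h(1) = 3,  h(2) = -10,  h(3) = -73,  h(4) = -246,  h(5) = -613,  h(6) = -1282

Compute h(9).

-6541

First differences: -13, -63, -173, -367, -669. Second differences: -50, -110, -194, -302. Third differences: -60, -84, -108. Fourth differences: -24, -24.
Level-4 differences are constant, so h has degree 4.
Fitting a degree-4 polynomial gives h(m) = -m^4 + 2m + 2.
Then h(9) = -6541.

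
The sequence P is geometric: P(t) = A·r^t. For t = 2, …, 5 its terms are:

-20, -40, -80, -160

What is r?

2

Consecutive ratio: -40/(-20) = 2, and -80/(-40) = 2, so r = 2.
Then A·2^2 = -20 gives A = -5, and P(t) = -5·2^t.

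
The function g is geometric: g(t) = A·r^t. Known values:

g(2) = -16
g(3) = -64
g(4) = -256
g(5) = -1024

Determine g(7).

Consecutive ratio: -64/(-16) = 4, and -256/(-64) = 4, so r = 4.
Then A·4^2 = -16 gives A = -1, and g(t) = -1·4^t.
g(7) = -1·4^7 = -16384.

-16384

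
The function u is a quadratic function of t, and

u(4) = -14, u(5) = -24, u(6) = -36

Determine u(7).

-50

Write u(t) = at² + bt + c; the 3 given values yield a linear system in the 3 coefficients.
Solving, u(t) = -t² - t + 6.
Then u(7) = -50.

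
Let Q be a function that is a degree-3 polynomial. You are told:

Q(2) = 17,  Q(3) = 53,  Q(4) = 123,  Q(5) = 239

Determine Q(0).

Write Q(m) = am³ + bm² + cm + d; the 4 given values yield a linear system in the 4 coefficients.
Solving, Q(m) = 2m³ - m² + 3m - 1.
Then Q(0) = -1.

-1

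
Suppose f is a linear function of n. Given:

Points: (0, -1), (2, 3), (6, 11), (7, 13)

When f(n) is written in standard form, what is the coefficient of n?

2

Write f(n) = an + b; the 4 given values yield a linear system in the 2 coefficients.
Solving, f(n) = 2n - 1.
The coefficient of n is 2.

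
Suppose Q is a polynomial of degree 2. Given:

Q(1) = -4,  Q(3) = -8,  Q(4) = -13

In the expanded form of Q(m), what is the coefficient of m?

Write Q(m) = am² + bm + c; the 3 given values yield a linear system in the 3 coefficients.
Solving, Q(m) = -m² + 2m - 5.
The coefficient of m is 2.

2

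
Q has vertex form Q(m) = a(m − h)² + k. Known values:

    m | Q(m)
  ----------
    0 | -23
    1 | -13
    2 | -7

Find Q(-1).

-37

First differences 10, 6; second difference -4 = 2a, so a = -2.
Expanding, the m-coefficient is −2ah = 4h; matching it to the data gives h = 3, and then k = -5.
So Q(m) = -2(m − 3)² − 5.
Q(-1) = -2·(-4)² − 5 = -37.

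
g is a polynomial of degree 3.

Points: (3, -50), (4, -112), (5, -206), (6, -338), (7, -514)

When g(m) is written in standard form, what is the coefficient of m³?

First differences: -62, -94, -132, -176. Second differences: -32, -38, -44. Third differences: -6, -6.
Level-3 differences are constant, so g has degree 3.
Fitting a degree-3 polynomial gives g(m) = -m³ - 4m² + 3m + 4.
The coefficient of m³ is -1.

-1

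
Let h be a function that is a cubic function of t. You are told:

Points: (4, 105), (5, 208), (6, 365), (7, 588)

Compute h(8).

889

Write h(t) = at³ + bt² + ct + d; the 4 given values yield a linear system in the 4 coefficients.
Solving, h(t) = 2t³ - 3t² + 8t - 7.
Then h(8) = 889.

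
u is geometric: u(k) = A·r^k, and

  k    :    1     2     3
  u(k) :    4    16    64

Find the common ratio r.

Consecutive ratio: 16/4 = 4, and 64/16 = 4, so r = 4.
Then A·4^1 = 4 gives A = 1, and u(k) = 1·4^k.

4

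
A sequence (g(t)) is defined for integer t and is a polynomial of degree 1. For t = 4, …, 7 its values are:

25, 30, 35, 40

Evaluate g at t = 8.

Write g(t) = at + b; the 4 given values yield a linear system in the 2 coefficients.
Solving, g(t) = 5t + 5.
Then g(8) = 45.

45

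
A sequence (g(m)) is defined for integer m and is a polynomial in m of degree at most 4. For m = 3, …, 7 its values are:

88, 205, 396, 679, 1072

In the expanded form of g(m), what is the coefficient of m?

-1

First differences: 117, 191, 283, 393. Second differences: 74, 92, 110. Third differences: 18, 18.
Level-3 differences are constant, so g has degree 3.
Fitting a degree-3 polynomial gives g(m) = 3m³ + m² - m + 1.
The coefficient of m is -1.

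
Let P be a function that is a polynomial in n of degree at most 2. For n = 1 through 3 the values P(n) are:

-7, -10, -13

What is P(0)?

-4

First differences: -3, -3.
Level-1 differences are constant, so P has degree 1.
Fitting a degree-1 polynomial gives P(n) = -3n - 4.
The constant term is P(0) = -4.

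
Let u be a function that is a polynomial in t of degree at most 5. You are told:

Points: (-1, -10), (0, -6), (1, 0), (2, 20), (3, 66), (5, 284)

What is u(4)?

150

Write u(t) = at^5 + bt^4 + ct³ + dt² + et + p; the 6 given values yield a linear system in the 6 coefficients.
Solving, the top 2 coefficients vanish, and u(t) = 2t³ + t² + 3t - 6.
Then u(4) = 150.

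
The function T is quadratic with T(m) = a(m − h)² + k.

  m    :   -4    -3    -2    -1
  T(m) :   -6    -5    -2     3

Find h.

First differences 1, 3, 5; second difference 2 = 2a, so a = 1.
Expanding, the m-coefficient is −2ah = -2h; matching it to the data gives h = -4, and then k = -6.
So T(m) = 1(m + 4)² − 6.
Hence h = -4.

-4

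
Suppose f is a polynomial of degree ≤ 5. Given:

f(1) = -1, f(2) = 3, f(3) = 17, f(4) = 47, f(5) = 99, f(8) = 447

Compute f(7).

293

Write f(x) = ax^5 + bx^4 + cx³ + dx² + ex + p; the 6 given values yield a linear system in the 6 coefficients.
Solving, the top 2 coefficients vanish, and f(x) = x³ - x² - 1.
Then f(7) = 293.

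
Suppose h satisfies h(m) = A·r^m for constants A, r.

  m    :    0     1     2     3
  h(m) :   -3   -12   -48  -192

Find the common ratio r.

Consecutive ratio: -12/(-3) = 4, and -48/(-12) = 4, so r = 4.
Then A·4^0 = -3 gives A = -3, and h(m) = -3·4^m.

4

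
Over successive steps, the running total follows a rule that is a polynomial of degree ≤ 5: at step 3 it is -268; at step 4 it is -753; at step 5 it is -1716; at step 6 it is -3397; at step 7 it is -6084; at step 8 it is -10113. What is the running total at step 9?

-15868

Write the value at t as Q(t).
First differences: -485, -963, -1681, -2687, -4029. Second differences: -478, -718, -1006, -1342. Third differences: -240, -288, -336. Fourth differences: -48, -48.
Level-4 differences are constant, so Q has degree 4.
Fitting a degree-4 polynomial gives Q(t) = -2t^4 - 4t³ + 3t² - 8t - 1.
Then Q(9) = -15868.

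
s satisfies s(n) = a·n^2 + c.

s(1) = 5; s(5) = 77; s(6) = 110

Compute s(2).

From s(1) = 5 and s(5) = 77: 1a + c = 5 and 25a + c = 77.
Subtracting: 24a = 72, so a = 3; then c = 5 − 3·1 = 2.
So s(n) = 3n² + 2, and s(2) = 14.

14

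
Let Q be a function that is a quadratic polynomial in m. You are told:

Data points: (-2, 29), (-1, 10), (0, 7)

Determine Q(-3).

Write Q(m) = am² + bm + c; the 3 given values yield a linear system in the 3 coefficients.
Solving, Q(m) = 8m² + 5m + 7.
Then Q(-3) = 64.

64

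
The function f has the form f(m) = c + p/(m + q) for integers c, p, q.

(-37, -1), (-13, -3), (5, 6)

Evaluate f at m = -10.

-4

(f(m) − c)(m + q) = p for each data point; the three points give a linear system in c and q, then p follows.
Solving: c = 0, q = 1, p = 36, so f(m) = 36/(m + 1).
Then f(-10) = 0 + 36/(-9) = -4.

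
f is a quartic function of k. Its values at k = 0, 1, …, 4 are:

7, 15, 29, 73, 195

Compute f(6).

Write f(k) = ak^4 + bk³ + ck² + dk + e; the 5 given values yield a linear system in the 5 coefficients.
Solving, f(k) = k^4 - 2k³ + 2k² + 7k + 7.
Then f(6) = 985.

985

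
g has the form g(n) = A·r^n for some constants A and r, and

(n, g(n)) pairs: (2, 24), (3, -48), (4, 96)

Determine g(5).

-192

Consecutive ratio: -48/24 = -2, and 96/(-48) = -2, so r = -2.
Then A·(-2)^2 = 24 gives A = 6, and g(n) = 6·(-2)^n.
g(5) = 6·(-2)^5 = -192.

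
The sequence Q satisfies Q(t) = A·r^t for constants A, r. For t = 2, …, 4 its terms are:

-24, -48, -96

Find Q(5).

-192

Consecutive ratio: -48/(-24) = 2, and -96/(-48) = 2, so r = 2.
Then A·2^2 = -24 gives A = -6, and Q(t) = -6·2^t.
Q(5) = -6·2^5 = -192.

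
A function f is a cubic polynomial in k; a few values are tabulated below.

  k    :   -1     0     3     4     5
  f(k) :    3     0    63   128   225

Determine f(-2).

8

Write f(k) = ak³ + bk² + ck + d; the 5 given values yield a linear system in the 4 coefficients.
Solving, f(k) = k³ + 4k².
Then f(-2) = 8.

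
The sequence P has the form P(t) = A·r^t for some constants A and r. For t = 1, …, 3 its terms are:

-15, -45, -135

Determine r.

3

Consecutive ratio: -45/(-15) = 3, and -135/(-45) = 3, so r = 3.
Then A·3^1 = -15 gives A = -5, and P(t) = -5·3^t.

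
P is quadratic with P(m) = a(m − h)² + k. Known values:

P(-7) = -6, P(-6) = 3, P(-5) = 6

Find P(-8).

First differences 9, 3; second difference -6 = 2a, so a = -3.
Expanding, the m-coefficient is −2ah = 6h; matching it to the data gives h = -5, and then k = 6.
So P(m) = -3(m + 5)² + 6.
P(-8) = -3·(-3)² + 6 = -21.

-21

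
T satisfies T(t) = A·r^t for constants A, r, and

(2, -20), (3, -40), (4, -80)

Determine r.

2

Consecutive ratio: -40/(-20) = 2, and -80/(-40) = 2, so r = 2.
Then A·2^2 = -20 gives A = -5, and T(t) = -5·2^t.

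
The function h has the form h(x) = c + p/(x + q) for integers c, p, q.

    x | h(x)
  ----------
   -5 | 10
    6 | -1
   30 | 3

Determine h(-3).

(h(x) − c)(x + q) = p for each data point; the three points give a linear system in c and q, then p follows.
Solving: c = 4, q = 0, p = -30, so h(x) = 4 − 30/(x + 0).
Then h(-3) = 4 − 30/(-3) = 14.

14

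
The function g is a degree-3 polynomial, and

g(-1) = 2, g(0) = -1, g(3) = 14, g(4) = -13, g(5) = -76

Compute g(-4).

203

Write g(t) = at³ + bt² + ct + d; the 5 given values yield a linear system in the 4 coefficients.
Solving, g(t) = -2t³ + 6t² + 5t - 1.
Then g(-4) = 203.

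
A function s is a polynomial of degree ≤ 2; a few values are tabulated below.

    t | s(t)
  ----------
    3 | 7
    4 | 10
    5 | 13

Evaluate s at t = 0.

-2

First differences: 3, 3.
Level-1 differences are constant, so s has degree 1.
Fitting a degree-1 polynomial gives s(t) = 3t - 2.
Then s(0) = -2.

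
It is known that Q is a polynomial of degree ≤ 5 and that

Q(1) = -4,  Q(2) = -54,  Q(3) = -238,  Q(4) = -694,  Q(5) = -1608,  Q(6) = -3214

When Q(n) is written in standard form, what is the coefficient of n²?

1

First differences: -50, -184, -456, -914, -1606. Second differences: -134, -272, -458, -692. Third differences: -138, -186, -234. Fourth differences: -48, -48.
Level-4 differences are constant, so Q has degree 4.
Fitting a degree-4 polynomial gives Q(n) = -2n^4 - 3n³ + n² - 2n + 2.
The coefficient of n² is 1.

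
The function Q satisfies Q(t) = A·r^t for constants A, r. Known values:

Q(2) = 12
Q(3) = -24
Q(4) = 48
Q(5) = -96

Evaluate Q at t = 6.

192

Consecutive ratio: -24/12 = -2, and 48/(-24) = -2, so r = -2.
Then A·(-2)^2 = 12 gives A = 3, and Q(t) = 3·(-2)^t.
Q(6) = 3·(-2)^6 = 192.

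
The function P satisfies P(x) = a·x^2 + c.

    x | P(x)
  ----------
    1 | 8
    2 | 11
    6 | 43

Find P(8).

71

From P(1) = 8 and P(2) = 11: 1a + c = 8 and 4a + c = 11.
Subtracting: 3a = 3, so a = 1; then c = 8 − 1·1 = 7.
So P(x) = 1x² + 7, and P(8) = 71.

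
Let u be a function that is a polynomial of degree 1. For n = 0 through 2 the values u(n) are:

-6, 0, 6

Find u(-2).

First differences: 6, 6.
Level-1 differences are constant, so u has degree 1.
Fitting a degree-1 polynomial gives u(n) = 6n - 6.
Then u(-2) = -18.

-18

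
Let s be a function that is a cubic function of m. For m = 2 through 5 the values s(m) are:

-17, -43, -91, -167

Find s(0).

-7

Write s(m) = am³ + bm² + cm + d; the 4 given values yield a linear system in the 4 coefficients.
Solving, s(m) = -m³ - 2m² + 3m - 7.
Then s(0) = -7.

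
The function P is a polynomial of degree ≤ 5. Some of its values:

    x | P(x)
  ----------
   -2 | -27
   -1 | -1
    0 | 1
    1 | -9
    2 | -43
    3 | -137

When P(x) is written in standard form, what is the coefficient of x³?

0

First differences: 26, 2, -10, -34, -94. Second differences: -24, -12, -24, -60. Third differences: 12, -12, -36. Fourth differences: -24, -24.
Level-4 differences are constant, so P has degree 4.
Fitting a degree-4 polynomial gives P(x) = -x^4 - 5x² - 4x + 1.
The coefficient of x³ is 0.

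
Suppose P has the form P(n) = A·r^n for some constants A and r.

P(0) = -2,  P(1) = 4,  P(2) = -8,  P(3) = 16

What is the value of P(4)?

Consecutive ratio: 4/(-2) = -2, and -8/4 = -2, so r = -2.
Then A·(-2)^0 = -2 gives A = -2, and P(n) = -2·(-2)^n.
P(4) = -2·(-2)^4 = -32.

-32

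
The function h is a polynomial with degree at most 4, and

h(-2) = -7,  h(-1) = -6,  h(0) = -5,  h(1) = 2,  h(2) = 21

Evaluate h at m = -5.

-70

Write h(m) = am^4 + bm³ + cm² + dm + e; the 5 given values yield a linear system in the 5 coefficients.
Solving, the leading coefficient vanishes, and h(m) = m³ + 3m² + 3m - 5.
Then h(-5) = -70.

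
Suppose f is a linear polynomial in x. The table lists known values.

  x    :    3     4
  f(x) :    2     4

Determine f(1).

Write f(x) = ax + b; the 2 given values yield a linear system in the 2 coefficients.
Solving, f(x) = 2x - 4.
Then f(1) = -2.

-2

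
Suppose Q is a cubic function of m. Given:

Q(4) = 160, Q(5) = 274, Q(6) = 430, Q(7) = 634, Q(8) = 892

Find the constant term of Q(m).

Write Q(m) = am³ + bm² + cm + d; the 5 given values yield a linear system in the 4 coefficients.
Solving, Q(m) = m³ + 6m² - m + 4.
The constant term is Q(0) = 4.

4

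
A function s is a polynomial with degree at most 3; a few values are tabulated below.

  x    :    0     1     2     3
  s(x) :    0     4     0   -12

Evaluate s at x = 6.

-96

First differences: 4, -4, -12. Second differences: -8, -8.
Level-2 differences are constant, so s has degree 2.
Fitting a degree-2 polynomial gives s(x) = -4x² + 8x.
Then s(6) = -96.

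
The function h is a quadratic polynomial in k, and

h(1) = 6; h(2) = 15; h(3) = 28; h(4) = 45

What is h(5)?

66

First differences: 9, 13, 17. Second differences: 4, 4.
Level-2 differences are constant, so h has degree 2.
Extending the table by one column gives the next first difference 21, so h(5) = 45 + 21 = 66.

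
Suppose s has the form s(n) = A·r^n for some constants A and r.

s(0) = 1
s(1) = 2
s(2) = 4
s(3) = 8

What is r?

2

Consecutive ratio: 2/1 = 2, and 4/2 = 2, so r = 2.
Then A·2^0 = 1 gives A = 1, and s(n) = 1·2^n.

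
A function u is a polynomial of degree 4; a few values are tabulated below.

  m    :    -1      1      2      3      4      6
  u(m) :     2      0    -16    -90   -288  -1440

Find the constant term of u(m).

Write u(m) = am^4 + bm³ + cm² + dm + e; the 6 given values yield a linear system in the 5 coefficients.
Solving, u(m) = -m^4 - m³ + 2m².
The constant term is u(0) = 0.

0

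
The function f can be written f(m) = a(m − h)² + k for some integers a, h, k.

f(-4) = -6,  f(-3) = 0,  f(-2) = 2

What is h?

-2

First differences 6, 2; second difference -4 = 2a, so a = -2.
Expanding, the m-coefficient is −2ah = 4h; matching it to the data gives h = -2, and then k = 2.
So f(m) = -2(m + 2)² + 2.
Hence h = -2.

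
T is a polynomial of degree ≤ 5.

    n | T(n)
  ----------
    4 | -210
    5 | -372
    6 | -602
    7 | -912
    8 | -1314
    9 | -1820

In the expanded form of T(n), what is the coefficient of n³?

-2

First differences: -162, -230, -310, -402, -506. Second differences: -68, -80, -92, -104. Third differences: -12, -12, -12.
Level-3 differences are constant, so T has degree 3.
Fitting a degree-3 polynomial gives T(n) = -2n³ - 4n² - 4n - 2.
The coefficient of n³ is -2.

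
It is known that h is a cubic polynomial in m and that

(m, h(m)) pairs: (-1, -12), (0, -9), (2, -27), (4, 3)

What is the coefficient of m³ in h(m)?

2

Write h(m) = am³ + bm² + cm + d; the 4 given values yield a linear system in the 4 coefficients.
Solving, h(m) = 2m³ - 6m² - 5m - 9.
The coefficient of m³ is 2.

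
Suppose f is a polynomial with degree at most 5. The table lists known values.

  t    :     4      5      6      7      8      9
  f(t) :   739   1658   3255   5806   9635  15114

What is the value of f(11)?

32750

Write f(t) = at^5 + bt^4 + ct³ + dt² + et + p; the 6 given values yield a linear system in the 6 coefficients.
Solving, the leading coefficient vanishes, and f(t) = 2t^4 + 2t³ + 7t² - 4t + 3.
Then f(11) = 32750.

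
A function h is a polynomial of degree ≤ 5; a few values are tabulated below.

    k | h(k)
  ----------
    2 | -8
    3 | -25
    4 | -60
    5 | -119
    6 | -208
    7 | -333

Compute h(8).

First differences: -17, -35, -59, -89, -125. Second differences: -18, -24, -30, -36. Third differences: -6, -6, -6.
Level-3 differences are constant, so h has degree 3.
Fitting a degree-3 polynomial gives h(k) = -k³ + 2k - 4.
Then h(8) = -500.

-500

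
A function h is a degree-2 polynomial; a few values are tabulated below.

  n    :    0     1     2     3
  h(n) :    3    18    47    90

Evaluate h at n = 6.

303

Write h(n) = an² + bn + c; the 4 given values yield a linear system in the 3 coefficients.
Solving, h(n) = 7n² + 8n + 3.
Then h(6) = 303.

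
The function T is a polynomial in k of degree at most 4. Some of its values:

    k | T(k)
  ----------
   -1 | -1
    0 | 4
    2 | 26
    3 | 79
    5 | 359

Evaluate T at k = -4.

-208

Write T(k) = ak^4 + bk³ + ck² + dk + e; the 5 given values yield a linear system in the 5 coefficients.
Solving, the leading coefficient vanishes, and T(k) = 3k³ - k² + k + 4.
Then T(-4) = -208.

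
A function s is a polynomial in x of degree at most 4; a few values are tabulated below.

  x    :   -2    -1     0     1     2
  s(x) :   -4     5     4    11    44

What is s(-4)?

First differences: 9, -1, 7, 33. Second differences: -10, 8, 26. Third differences: 18, 18.
Level-3 differences are constant, so s has degree 3.
Fitting a degree-3 polynomial gives s(x) = 3x³ + 4x² + 4.
Then s(-4) = -124.

-124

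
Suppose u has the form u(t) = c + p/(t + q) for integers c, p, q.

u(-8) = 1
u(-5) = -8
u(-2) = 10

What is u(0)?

7

(u(t) − c)(t + q) = p for each data point; the three points give a linear system in c and q, then p follows.
Solving: c = 4, q = 4, p = 12, so u(t) = 4 + 12/(t + 4).
Then u(0) = 4 + 12/4 = 7.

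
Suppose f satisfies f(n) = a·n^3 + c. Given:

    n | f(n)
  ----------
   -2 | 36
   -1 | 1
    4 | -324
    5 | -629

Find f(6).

From f(-2) = 36 and f(-1) = 1: -8a + c = 36 and -1a + c = 1.
Subtracting: 7a = -35, so a = -5; then c = 36 − (-5)·(-8) = -4.
So f(n) = -5n³ − 4, and f(6) = -1084.

-1084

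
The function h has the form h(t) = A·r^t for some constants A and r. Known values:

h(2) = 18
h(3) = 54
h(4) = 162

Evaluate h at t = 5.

Consecutive ratio: 54/18 = 3, and 162/54 = 3, so r = 3.
Then A·3^2 = 18 gives A = 2, and h(t) = 2·3^t.
h(5) = 2·3^5 = 486.

486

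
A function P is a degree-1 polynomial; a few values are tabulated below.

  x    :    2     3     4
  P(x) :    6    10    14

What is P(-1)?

-6

Write P(x) = ax + b; the 3 given values yield a linear system in the 2 coefficients.
Solving, P(x) = 4x - 2.
Then P(-1) = -6.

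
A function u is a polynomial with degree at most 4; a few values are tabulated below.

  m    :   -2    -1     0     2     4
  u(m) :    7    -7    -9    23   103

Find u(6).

Write u(m) = am^4 + bm³ + cm² + dm + e; the 5 given values yield a linear system in the 5 coefficients.
Solving, the top 2 coefficients vanish, and u(m) = 6m² + 4m - 9.
Then u(6) = 231.

231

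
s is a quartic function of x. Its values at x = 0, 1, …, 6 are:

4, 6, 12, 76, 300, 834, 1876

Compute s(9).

10750

First differences: 2, 6, 64, 224, 534, 1042. Second differences: 4, 58, 160, 310, 508. Third differences: 54, 102, 150, 198. Fourth differences: 48, 48, 48.
Level-4 differences are constant, so s has degree 4.
Fitting a degree-4 polynomial gives s(x) = 2x^4 - 3x³ - 3x² + 6x + 4.
Then s(9) = 10750.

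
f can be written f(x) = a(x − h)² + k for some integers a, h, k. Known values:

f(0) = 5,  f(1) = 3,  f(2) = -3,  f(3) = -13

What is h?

First differences -2, -6, -10; second difference -4 = 2a, so a = -2.
Expanding, the x-coefficient is −2ah = 4h; matching it to the data gives h = 0, and then k = 5.
So f(x) = -2(x + 0)² + 5.
Hence h = 0.

0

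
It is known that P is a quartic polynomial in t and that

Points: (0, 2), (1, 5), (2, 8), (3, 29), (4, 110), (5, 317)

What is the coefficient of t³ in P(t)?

-3

Write P(t) = at^4 + bt³ + ct² + dt + e; the 6 given values yield a linear system in the 5 coefficients.
Solving, P(t) = t^4 - 3t³ + 2t² + 3t + 2.
The coefficient of t³ is -3.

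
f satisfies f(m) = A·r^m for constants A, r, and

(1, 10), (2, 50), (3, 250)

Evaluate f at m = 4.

Consecutive ratio: 50/10 = 5, and 250/50 = 5, so r = 5.
Then A·5^1 = 10 gives A = 2, and f(m) = 2·5^m.
f(4) = 2·5^4 = 1250.

1250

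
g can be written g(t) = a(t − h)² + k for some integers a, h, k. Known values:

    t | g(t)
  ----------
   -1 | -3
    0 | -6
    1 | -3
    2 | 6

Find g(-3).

21

First differences -3, 3, 9; second difference 6 = 2a, so a = 3.
Expanding, the t-coefficient is −2ah = -6h; matching it to the data gives h = 0, and then k = -6.
So g(t) = 3(t + 0)² − 6.
g(-3) = 3·(-3)² − 6 = 21.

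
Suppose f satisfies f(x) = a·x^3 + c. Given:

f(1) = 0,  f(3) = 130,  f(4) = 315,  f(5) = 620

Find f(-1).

-10

From f(1) = 0 and f(3) = 130: 1a + c = 0 and 27a + c = 130.
Subtracting: 26a = 130, so a = 5; then c = 0 − 5·1 = -5.
So f(x) = 5x³ − 5, and f(-1) = -10.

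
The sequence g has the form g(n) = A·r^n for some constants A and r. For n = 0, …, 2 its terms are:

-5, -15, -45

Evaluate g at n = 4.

Consecutive ratio: -15/(-5) = 3, and -45/(-15) = 3, so r = 3.
Then A·3^0 = -5 gives A = -5, and g(n) = -5·3^n.
g(4) = -5·3^4 = -405.

-405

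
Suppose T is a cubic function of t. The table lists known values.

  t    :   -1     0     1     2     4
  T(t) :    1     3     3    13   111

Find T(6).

Write T(t) = at³ + bt² + ct + d; the 5 given values yield a linear system in the 4 coefficients.
Solving, T(t) = 2t³ - t² - t + 3.
Then T(6) = 393.

393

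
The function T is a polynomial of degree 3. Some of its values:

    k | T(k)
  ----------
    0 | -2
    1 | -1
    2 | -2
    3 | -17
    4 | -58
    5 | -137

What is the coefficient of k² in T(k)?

5

First differences: 1, -1, -15, -41, -79. Second differences: -2, -14, -26, -38. Third differences: -12, -12, -12.
Level-3 differences are constant, so T has degree 3.
Fitting a degree-3 polynomial gives T(k) = -2k³ + 5k² - 2k - 2.
The coefficient of k² is 5.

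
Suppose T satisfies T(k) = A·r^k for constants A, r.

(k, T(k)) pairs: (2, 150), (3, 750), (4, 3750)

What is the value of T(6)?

93750

Consecutive ratio: 750/150 = 5, and 3750/750 = 5, so r = 5.
Then A·5^2 = 150 gives A = 6, and T(k) = 6·5^k.
T(6) = 6·5^6 = 93750.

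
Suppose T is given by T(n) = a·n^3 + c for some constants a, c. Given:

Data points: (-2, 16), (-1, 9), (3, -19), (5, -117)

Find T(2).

0

From T(-2) = 16 and T(-1) = 9: -8a + c = 16 and -1a + c = 9.
Subtracting: 7a = -7, so a = -1; then c = 16 − (-1)·(-8) = 8.
So T(n) = -1n³ + 8, and T(2) = 0.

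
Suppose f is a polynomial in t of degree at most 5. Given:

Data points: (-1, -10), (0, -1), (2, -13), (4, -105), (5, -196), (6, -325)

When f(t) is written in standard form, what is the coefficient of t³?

-1

Write f(t) = at^5 + bt^4 + ct³ + dt² + et + p; the 6 given values yield a linear system in the 6 coefficients.
Solving, the top 2 coefficients vanish, and f(t) = -t³ - 4t² + 6t - 1.
The coefficient of t³ is -1.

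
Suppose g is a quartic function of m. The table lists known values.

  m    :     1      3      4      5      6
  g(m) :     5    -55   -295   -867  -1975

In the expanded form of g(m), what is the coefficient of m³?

2

Write g(m) = am^4 + bm³ + cm² + dm + e; the 5 given values yield a linear system in the 5 coefficients.
Solving, g(m) = -2m^4 + 2m³ + 4m² + 8m - 7.
The coefficient of m³ is 2.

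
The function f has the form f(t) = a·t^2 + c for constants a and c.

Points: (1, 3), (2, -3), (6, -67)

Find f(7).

From f(1) = 3 and f(2) = -3: 1a + c = 3 and 4a + c = -3.
Subtracting: 3a = -6, so a = -2; then c = 3 − (-2)·1 = 5.
So f(t) = -2t² + 5, and f(7) = -93.

-93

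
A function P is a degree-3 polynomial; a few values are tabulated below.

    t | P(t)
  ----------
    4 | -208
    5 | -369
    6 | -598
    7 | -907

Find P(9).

-1813

Write P(t) = at³ + bt² + ct + d; the 4 given values yield a linear system in the 4 coefficients.
Solving, P(t) = -2t³ - 4t² - 3t - 4.
Then P(9) = -1813.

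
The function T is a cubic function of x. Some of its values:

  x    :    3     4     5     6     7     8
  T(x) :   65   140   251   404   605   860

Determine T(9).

First differences: 75, 111, 153, 201, 255. Second differences: 36, 42, 48, 54. Third differences: 6, 6, 6.
Level-3 differences are constant, so T has degree 3.
Fitting a degree-3 polynomial gives T(x) = x³ + 6x² - 4x - 4.
Then T(9) = 1175.

1175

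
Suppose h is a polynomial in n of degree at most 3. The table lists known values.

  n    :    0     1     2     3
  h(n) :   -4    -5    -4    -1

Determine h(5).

11

Write h(n) = an³ + bn² + cn + d; the 4 given values yield a linear system in the 4 coefficients.
Solving, the leading coefficient vanishes, and h(n) = n² - 2n - 4.
Then h(5) = 11.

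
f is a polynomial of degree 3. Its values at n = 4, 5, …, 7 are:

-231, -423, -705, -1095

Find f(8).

Write f(n) = an³ + bn² + cn + d; the 4 given values yield a linear system in the 4 coefficients.
Solving, f(n) = -3n³ - 9n - 3.
Then f(8) = -1611.

-1611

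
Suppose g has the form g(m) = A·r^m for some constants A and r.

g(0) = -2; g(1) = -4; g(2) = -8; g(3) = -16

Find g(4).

Consecutive ratio: -4/(-2) = 2, and -8/(-4) = 2, so r = 2.
Then A·2^0 = -2 gives A = -2, and g(m) = -2·2^m.
g(4) = -2·2^4 = -32.

-32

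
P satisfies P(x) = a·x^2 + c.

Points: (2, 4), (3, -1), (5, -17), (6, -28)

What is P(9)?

-73

From P(2) = 4 and P(3) = -1: 4a + c = 4 and 9a + c = -1.
Subtracting: 5a = -5, so a = -1; then c = 4 − (-1)·4 = 8.
So P(x) = -1x² + 8, and P(9) = -73.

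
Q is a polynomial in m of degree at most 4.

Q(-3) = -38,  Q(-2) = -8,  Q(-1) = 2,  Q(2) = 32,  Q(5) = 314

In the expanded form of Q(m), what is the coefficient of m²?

Write Q(m) = am^4 + bm³ + cm² + dm + e; the 5 given values yield a linear system in the 5 coefficients.
Solving, the leading coefficient vanishes, and Q(m) = 2m³ + 2m² + 2m + 4.
The coefficient of m² is 2.

2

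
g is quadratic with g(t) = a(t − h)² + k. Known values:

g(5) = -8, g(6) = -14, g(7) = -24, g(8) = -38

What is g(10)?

-78

First differences -6, -10, -14; second difference -4 = 2a, so a = -2.
Expanding, the t-coefficient is −2ah = 4h; matching it to the data gives h = 4, and then k = -6.
So g(t) = -2(t − 4)² − 6.
g(10) = -2·6² − 6 = -78.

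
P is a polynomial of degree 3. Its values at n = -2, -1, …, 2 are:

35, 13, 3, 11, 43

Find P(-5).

113

First differences: -22, -10, 8, 32. Second differences: 12, 18, 24. Third differences: 6, 6.
Level-3 differences are constant, so P has degree 3.
Fitting a degree-3 polynomial gives P(n) = n³ + 9n² - 2n + 3.
Then P(-5) = 113.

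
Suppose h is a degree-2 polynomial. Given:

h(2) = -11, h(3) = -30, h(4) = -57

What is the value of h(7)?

-186

Write h(m) = am² + bm + c; the 3 given values yield a linear system in the 3 coefficients.
Solving, h(m) = -4m² + m + 3.
Then h(7) = -186.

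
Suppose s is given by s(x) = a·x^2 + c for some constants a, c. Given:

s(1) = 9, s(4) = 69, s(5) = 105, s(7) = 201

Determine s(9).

From s(1) = 9 and s(4) = 69: 1a + c = 9 and 16a + c = 69.
Subtracting: 15a = 60, so a = 4; then c = 9 − 4·1 = 5.
So s(x) = 4x² + 5, and s(9) = 329.

329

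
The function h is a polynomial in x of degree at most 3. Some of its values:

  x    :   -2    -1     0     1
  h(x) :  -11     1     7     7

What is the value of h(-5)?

Write h(x) = ax³ + bx² + cx + d; the 4 given values yield a linear system in the 4 coefficients.
Solving, the leading coefficient vanishes, and h(x) = -3x² + 3x + 7.
Then h(-5) = -83.

-83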